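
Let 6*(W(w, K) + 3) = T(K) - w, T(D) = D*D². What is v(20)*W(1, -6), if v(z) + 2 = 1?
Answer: 235/6 ≈ 39.167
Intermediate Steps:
T(D) = D³
W(w, K) = -3 - w/6 + K³/6 (W(w, K) = -3 + (K³ - w)/6 = -3 + (-w/6 + K³/6) = -3 - w/6 + K³/6)
v(z) = -1 (v(z) = -2 + 1 = -1)
v(20)*W(1, -6) = -(-3 - ⅙*1 + (⅙)*(-6)³) = -(-3 - ⅙ + (⅙)*(-216)) = -(-3 - ⅙ - 36) = -1*(-235/6) = 235/6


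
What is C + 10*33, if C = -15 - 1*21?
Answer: 294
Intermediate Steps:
C = -36 (C = -15 - 21 = -36)
C + 10*33 = -36 + 10*33 = -36 + 330 = 294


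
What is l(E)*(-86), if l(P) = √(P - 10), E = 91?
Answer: -774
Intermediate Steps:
l(P) = √(-10 + P)
l(E)*(-86) = √(-10 + 91)*(-86) = √81*(-86) = 9*(-86) = -774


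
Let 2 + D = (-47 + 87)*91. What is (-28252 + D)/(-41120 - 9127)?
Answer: 24614/50247 ≈ 0.48986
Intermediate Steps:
D = 3638 (D = -2 + (-47 + 87)*91 = -2 + 40*91 = -2 + 3640 = 3638)
(-28252 + D)/(-41120 - 9127) = (-28252 + 3638)/(-41120 - 9127) = -24614/(-50247) = -24614*(-1/50247) = 24614/50247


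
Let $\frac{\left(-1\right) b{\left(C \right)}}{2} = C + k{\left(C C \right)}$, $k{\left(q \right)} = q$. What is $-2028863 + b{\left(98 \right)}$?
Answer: $-2048267$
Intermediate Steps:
$b{\left(C \right)} = - 2 C - 2 C^{2}$ ($b{\left(C \right)} = - 2 \left(C + C C\right) = - 2 \left(C + C^{2}\right) = - 2 C - 2 C^{2}$)
$-2028863 + b{\left(98 \right)} = -2028863 + 2 \cdot 98 \left(-1 - 98\right) = -2028863 + 2 \cdot 98 \left(-99\right) = -2028863 - 19404 = -2048267$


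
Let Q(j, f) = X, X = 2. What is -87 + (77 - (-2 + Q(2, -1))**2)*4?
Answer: 221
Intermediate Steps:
Q(j, f) = 2
-87 + (77 - (-2 + Q(2, -1))**2)*4 = -87 + (77 - (-2 + 2)**2)*4 = -87 + (77 - 1*0**2)*4 = -87 + (77 - 1*0)*4 = -87 + (77 + 0)*4 = -87 + 77*4 = -87 + 308 = 221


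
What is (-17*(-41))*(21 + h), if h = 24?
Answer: 31365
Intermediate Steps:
(-17*(-41))*(21 + h) = (-17*(-41))*(21 + 24) = 697*45 = 31365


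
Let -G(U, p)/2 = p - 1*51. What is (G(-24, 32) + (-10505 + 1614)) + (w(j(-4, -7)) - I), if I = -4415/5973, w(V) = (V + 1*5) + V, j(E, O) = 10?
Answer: -52725229/5973 ≈ -8827.3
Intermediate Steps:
w(V) = 5 + 2*V (w(V) = (V + 5) + V = (5 + V) + V = 5 + 2*V)
I = -4415/5973 (I = -4415*1/5973 = -4415/5973 ≈ -0.73916)
G(U, p) = 102 - 2*p (G(U, p) = -2*(p - 1*51) = -2*(p - 51) = -2*(-51 + p) = 102 - 2*p)
(G(-24, 32) + (-10505 + 1614)) + (w(j(-4, -7)) - I) = ((102 - 2*32) + (-10505 + 1614)) + ((5 + 2*10) - 1*(-4415/5973)) = ((102 - 64) - 8891) + ((5 + 20) + 4415/5973) = (38 - 8891) + (25 + 4415/5973) = -8853 + 153740/5973 = -52725229/5973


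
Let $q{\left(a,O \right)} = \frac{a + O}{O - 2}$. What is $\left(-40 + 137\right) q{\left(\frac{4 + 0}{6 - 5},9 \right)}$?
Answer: $\frac{1261}{7} \approx 180.14$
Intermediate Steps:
$q{\left(a,O \right)} = \frac{O + a}{-2 + O}$
$\left(-40 + 137\right) q{\left(\frac{4 + 0}{6 - 5},9 \right)} = \left(-40 + 137\right) \frac{9 + \frac{4 + 0}{6 - 5}}{-2 + 9} = 97 \frac{9 + \frac{4}{1}}{7} = 97 \frac{9 + 4 \cdot 1}{7} = 97 \frac{9 + 4}{7} = 97 \cdot \frac{1}{7} \cdot 13 = 97 \cdot \frac{13}{7} = \frac{1261}{7}$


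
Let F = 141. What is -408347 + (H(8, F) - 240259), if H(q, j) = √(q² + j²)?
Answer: -648606 + √19945 ≈ -6.4847e+5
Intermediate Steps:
H(q, j) = √(j² + q²)
-408347 + (H(8, F) - 240259) = -408347 + (√(141² + 8²) - 240259) = -408347 + (√(19881 + 64) - 240259) = -408347 + (√19945 - 240259) = -408347 + (-240259 + √19945) = -648606 + √19945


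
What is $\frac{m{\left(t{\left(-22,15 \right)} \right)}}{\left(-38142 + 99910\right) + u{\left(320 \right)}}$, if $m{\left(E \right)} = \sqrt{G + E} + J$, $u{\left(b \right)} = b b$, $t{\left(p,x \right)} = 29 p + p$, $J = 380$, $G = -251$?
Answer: $\frac{95}{41042} + \frac{i \sqrt{911}}{164168} \approx 0.0023147 + 0.00018385 i$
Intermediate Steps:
$t{\left(p,x \right)} = 30 p$
$u{\left(b \right)} = b^{2}$
$m{\left(E \right)} = 380 + \sqrt{-251 + E}$ ($m{\left(E \right)} = \sqrt{-251 + E} + 380 = 380 + \sqrt{-251 + E}$)
$\frac{m{\left(t{\left(-22,15 \right)} \right)}}{\left(-38142 + 99910\right) + u{\left(320 \right)}} = \frac{380 + \sqrt{-251 + 30 \left(-22\right)}}{\left(-38142 + 99910\right) + 320^{2}} = \frac{380 + \sqrt{-251 - 660}}{61768 + 102400} = \frac{380 + \sqrt{-911}}{164168} = \left(380 + i \sqrt{911}\right) \frac{1}{164168} = \frac{95}{41042} + \frac{i \sqrt{911}}{164168}$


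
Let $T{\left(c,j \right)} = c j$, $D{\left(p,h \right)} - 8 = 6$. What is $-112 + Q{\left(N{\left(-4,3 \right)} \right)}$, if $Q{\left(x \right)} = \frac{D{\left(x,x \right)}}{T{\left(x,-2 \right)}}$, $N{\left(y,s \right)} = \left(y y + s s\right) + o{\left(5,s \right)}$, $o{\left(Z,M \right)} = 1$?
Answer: $- \frac{2919}{26} \approx -112.27$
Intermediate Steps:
$D{\left(p,h \right)} = 14$ ($D{\left(p,h \right)} = 8 + 6 = 14$)
$N{\left(y,s \right)} = 1 + s^{2} + y^{2}$ ($N{\left(y,s \right)} = \left(y y + s s\right) + 1 = \left(y^{2} + s^{2}\right) + 1 = \left(s^{2} + y^{2}\right) + 1 = 1 + s^{2} + y^{2}$)
$Q{\left(x \right)} = - \frac{7}{x}$ ($Q{\left(x \right)} = \frac{14}{x \left(-2\right)} = \frac{14}{\left(-2\right) x} = 14 \left(- \frac{1}{2 x}\right) = - \frac{7}{x}$)
$-112 + Q{\left(N{\left(-4,3 \right)} \right)} = -112 - \frac{7}{1 + 3^{2} + \left(-4\right)^{2}} = -112 - \frac{7}{1 + 9 + 16} = -112 - \frac{7}{26} = - \frac{2919}{26}$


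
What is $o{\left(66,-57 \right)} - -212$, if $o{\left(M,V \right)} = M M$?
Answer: $4568$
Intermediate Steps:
$o{\left(M,V \right)} = M^{2}$
$o{\left(66,-57 \right)} - -212 = 66^{2} - -212 = 4356 + \left(-33 + 245\right) = 4356 + 212 = 4568$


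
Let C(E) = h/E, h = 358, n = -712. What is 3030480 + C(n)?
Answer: 1078850701/356 ≈ 3.0305e+6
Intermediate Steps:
C(E) = 358/E
3030480 + C(n) = 3030480 + 358/(-712) = 3030480 + 358*(-1/712) = 3030480 - 179/356 = 1078850701/356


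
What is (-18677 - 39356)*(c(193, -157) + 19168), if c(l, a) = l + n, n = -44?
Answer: -1121023461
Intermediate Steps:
c(l, a) = -44 + l (c(l, a) = l - 44 = -44 + l)
(-18677 - 39356)*(c(193, -157) + 19168) = (-18677 - 39356)*((-44 + 193) + 19168) = -58033*(149 + 19168) = -58033*19317 = -1121023461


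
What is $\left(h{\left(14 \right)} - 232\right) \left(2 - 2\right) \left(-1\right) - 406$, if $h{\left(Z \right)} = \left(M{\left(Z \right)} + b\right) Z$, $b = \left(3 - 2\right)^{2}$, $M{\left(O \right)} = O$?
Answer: $-406$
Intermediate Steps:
$b = 1$ ($b = 1^{2} = 1$)
$h{\left(Z \right)} = Z \left(1 + Z\right)$ ($h{\left(Z \right)} = \left(Z + 1\right) Z = \left(1 + Z\right) Z = Z \left(1 + Z\right)$)
$\left(h{\left(14 \right)} - 232\right) \left(2 - 2\right) \left(-1\right) - 406 = \left(14 \left(1 + 14\right) - 232\right) \left(2 - 2\right) \left(-1\right) - 406 = \left(14 \cdot 15 - 232\right) 0 \left(-1\right) - 406 = \left(210 - 232\right) 0 - 406 = \left(-22\right) 0 - 406 = 0 - 406 = -406$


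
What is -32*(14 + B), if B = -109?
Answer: 3040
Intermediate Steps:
-32*(14 + B) = -32*(14 - 109) = -32*(-95) = 3040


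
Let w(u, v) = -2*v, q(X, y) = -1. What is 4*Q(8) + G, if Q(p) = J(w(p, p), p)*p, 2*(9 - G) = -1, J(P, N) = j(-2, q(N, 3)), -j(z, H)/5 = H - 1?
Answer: 659/2 ≈ 329.50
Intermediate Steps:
j(z, H) = 5 - 5*H (j(z, H) = -5*(H - 1) = -5*(-1 + H) = 5 - 5*H)
J(P, N) = 10 (J(P, N) = 5 - 5*(-1) = 5 + 5 = 10)
G = 19/2 (G = 9 - ½*(-1) = 9 + ½ = 19/2 ≈ 9.5000)
Q(p) = 10*p
4*Q(8) + G = 4*(10*8) + 19/2 = 4*80 + 19/2 = 320 + 19/2 = 659/2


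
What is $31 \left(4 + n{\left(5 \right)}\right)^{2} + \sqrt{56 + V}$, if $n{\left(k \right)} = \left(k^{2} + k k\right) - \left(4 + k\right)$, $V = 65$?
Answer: $62786$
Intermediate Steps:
$n{\left(k \right)} = -4 - k + 2 k^{2}$ ($n{\left(k \right)} = \left(k^{2} + k^{2}\right) - \left(4 + k\right) = 2 k^{2} - \left(4 + k\right) = -4 - k + 2 k^{2}$)
$31 \left(4 + n{\left(5 \right)}\right)^{2} + \sqrt{56 + V} = 31 \left(4 - \left(9 - 50\right)\right)^{2} + \sqrt{56 + 65} = 31 \left(4 - -41\right)^{2} + \sqrt{121} = 31 \left(4 - -41\right)^{2} + 11 = 31 \left(4 + 41\right)^{2} + 11 = 31 \cdot 45^{2} + 11 = 31 \cdot 2025 + 11 = 62775 + 11 = 62786$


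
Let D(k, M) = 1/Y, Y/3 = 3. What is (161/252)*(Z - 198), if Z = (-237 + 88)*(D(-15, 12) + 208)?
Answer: -6459757/324 ≈ -19938.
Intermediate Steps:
Y = 9 (Y = 3*3 = 9)
D(k, M) = 1/9
Z = -279077/9 (Z = (-237 + 88)*(1/9 + 208) = -149*1873/9 = -279077/9 ≈ -31009.)
(161/252)*(Z - 198) = (161/252)*(-279077/9 - 198) = (161*(1/252))*(-280859/9) = (23/36)*(-280859/9) = -6459757/324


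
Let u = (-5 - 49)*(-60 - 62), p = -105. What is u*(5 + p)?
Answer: -658800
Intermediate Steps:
u = 6588 (u = -54*(-122) = 6588)
u*(5 + p) = 6588*(5 - 105) = 6588*(-100) = -658800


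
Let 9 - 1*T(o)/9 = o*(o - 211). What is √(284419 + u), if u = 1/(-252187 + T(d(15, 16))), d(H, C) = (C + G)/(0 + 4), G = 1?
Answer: √4341922915872682635/3907165 ≈ 533.31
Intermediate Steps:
d(H, C) = ¼ + C/4 (d(H, C) = (C + 1)/(0 + 4) = (1 + C)/4 = (1 + C)*(¼) = ¼ + C/4)
T(o) = 81 - 9*o*(-211 + o) (T(o) = 81 - 9*o*(o - 211) = 81 - 9*o*(-211 + o))
u = -16/3907165 (u = 1/(-252187 + (81 - 9*(¼ + (¼)*16)² + 1899*(¼ + (¼)*16))) = 1/(-252187 + (81 - 9*(¼ + 4)² + 1899*(¼ + 4))) = 1/(-252187 + (81 - 9*(17/4)² + 1899*(17/4))) = 1/(-252187 + (81 - 9*289/16 + 32283/4)) = 1/(-252187 + (81 - 2601/16 + 32283/4)) = 1/(-252187 + 127827/16) = 1/(-3907165/16) = -16/3907165 ≈ -4.0950e-6)
√(284419 + u) = √(284419 - 16/3907165) = √(1111271962119/3907165) = √4341922915872682635/3907165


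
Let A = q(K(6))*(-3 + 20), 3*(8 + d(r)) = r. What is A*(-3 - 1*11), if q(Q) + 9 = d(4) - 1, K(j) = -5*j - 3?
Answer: 11900/3 ≈ 3966.7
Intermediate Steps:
d(r) = -8 + r/3
K(j) = -3 - 5*j
q(Q) = -50/3 (q(Q) = -9 + ((-8 + (⅓)*4) - 1) = -9 + ((-8 + 4/3) - 1) = -9 + (-20/3 - 1) = -9 - 23/3 = -50/3)
A = -850/3 (A = -50*(-3 + 20)/3 = -50/3*17 = -850/3 ≈ -283.33)
A*(-3 - 1*11) = -850*(-3 - 1*11)/3 = -850*(-3 - 11)/3 = -850/3*(-14) = 11900/3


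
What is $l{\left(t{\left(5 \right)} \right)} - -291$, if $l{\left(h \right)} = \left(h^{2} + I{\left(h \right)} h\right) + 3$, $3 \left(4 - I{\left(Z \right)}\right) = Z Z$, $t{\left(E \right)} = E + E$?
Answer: $\frac{302}{3} \approx 100.67$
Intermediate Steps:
$t{\left(E \right)} = 2 E$
$I{\left(Z \right)} = 4 - \frac{Z^{2}}{3}$ ($I{\left(Z \right)} = 4 - \frac{Z Z}{3} = 4 - \frac{Z^{2}}{3}$)
$l{\left(h \right)} = 3 + h^{2} + h \left(4 - \frac{h^{2}}{3}\right)$ ($l{\left(h \right)} = \left(h^{2} + \left(4 - \frac{h^{2}}{3}\right) h\right) + 3 = \left(h^{2} + h \left(4 - \frac{h^{2}}{3}\right)\right) + 3 = 3 + h^{2} + h \left(4 - \frac{h^{2}}{3}\right)$)
$l{\left(t{\left(5 \right)} \right)} - -291 = \left(3 + \left(2 \cdot 5\right)^{2} + 4 \cdot 2 \cdot 5 - \frac{\left(2 \cdot 5\right)^{3}}{3}\right) - -291 = \left(3 + 10^{2} + 4 \cdot 10 - \frac{10^{3}}{3}\right) + 291 = \left(3 + 100 + 40 - \frac{1000}{3}\right) + 291 = - \frac{571}{3} + 291 = \frac{302}{3}$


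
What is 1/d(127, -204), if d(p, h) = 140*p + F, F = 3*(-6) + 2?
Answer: 1/17764 ≈ 5.6294e-5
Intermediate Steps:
F = -16 (F = -18 + 2 = -16)
d(p, h) = -16 + 140*p (d(p, h) = 140*p - 16 = -16 + 140*p)
1/d(127, -204) = 1/(-16 + 140*127) = 1/(-16 + 17780) = 1/17764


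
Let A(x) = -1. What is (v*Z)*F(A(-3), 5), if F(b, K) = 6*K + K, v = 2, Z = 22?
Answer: 1540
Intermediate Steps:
F(b, K) = 7*K
(v*Z)*F(A(-3), 5) = (2*22)*(7*5) = 44*35 = 1540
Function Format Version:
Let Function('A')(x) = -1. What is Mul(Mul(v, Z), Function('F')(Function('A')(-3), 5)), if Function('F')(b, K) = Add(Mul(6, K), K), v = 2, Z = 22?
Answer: 1540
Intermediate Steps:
Function('F')(b, K) = Mul(7, K)
Mul(Mul(v, Z), Function('F')(Function('A')(-3), 5)) = Mul(Mul(2, 22), Mul(7, 5)) = Mul(44, 35) = 1540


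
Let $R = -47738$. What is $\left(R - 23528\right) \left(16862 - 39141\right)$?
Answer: $1587735214$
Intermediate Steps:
$\left(R - 23528\right) \left(16862 - 39141\right) = \left(-47738 - 23528\right) \left(16862 - 39141\right) = \left(-71266\right) \left(-22279\right) = 1587735214$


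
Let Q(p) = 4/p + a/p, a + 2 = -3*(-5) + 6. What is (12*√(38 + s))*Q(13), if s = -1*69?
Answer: 276*I*√31/13 ≈ 118.21*I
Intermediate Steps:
a = 19 (a = -2 + (-3*(-5) + 6) = -2 + (15 + 6) = -2 + 21 = 19)
s = -69
Q(p) = 23/p (Q(p) = 4/p + 19/p = 23/p)
(12*√(38 + s))*Q(13) = (12*√(38 - 69))*(23/13) = (12*√(-31))*(23*(1/13)) = (12*(I*√31))*(23/13) = (12*I*√31)*(23/13) = 276*I*√31/13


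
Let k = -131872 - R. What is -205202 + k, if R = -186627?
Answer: -150447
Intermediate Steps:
k = 54755 (k = -131872 - 1*(-186627) = -131872 + 186627 = 54755)
-205202 + k = -205202 + 54755 = -150447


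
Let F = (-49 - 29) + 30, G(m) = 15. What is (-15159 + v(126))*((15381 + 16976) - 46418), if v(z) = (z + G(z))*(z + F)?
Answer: 58507821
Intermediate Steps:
F = -48 (F = -78 + 30 = -48)
v(z) = (-48 + z)*(15 + z) (v(z) = (z + 15)*(z - 48) = (15 + z)*(-48 + z) = (-48 + z)*(15 + z))
(-15159 + v(126))*((15381 + 16976) - 46418) = (-15159 + (-720 + 126² - 33*126))*((15381 + 16976) - 46418) = (-15159 + (-720 + 15876 - 4158))*(32357 - 46418) = (-15159 + 10998)*(-14061) = -4161*(-14061) = 58507821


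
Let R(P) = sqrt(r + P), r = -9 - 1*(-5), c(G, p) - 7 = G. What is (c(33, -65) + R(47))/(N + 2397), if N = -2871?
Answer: -20/237 - sqrt(43)/474 ≈ -0.098222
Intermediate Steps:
c(G, p) = 7 + G
r = -4 (r = -9 + 5 = -4)
R(P) = sqrt(-4 + P)
(c(33, -65) + R(47))/(N + 2397) = ((7 + 33) + sqrt(-4 + 47))/(-2871 + 2397) = (40 + sqrt(43))/(-474) = (40 + sqrt(43))*(-1/474) = -20/237 - sqrt(43)/474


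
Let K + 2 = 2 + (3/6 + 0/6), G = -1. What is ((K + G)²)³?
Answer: 1/64 ≈ 0.015625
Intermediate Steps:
K = ½ (K = -2 + (2 + (3/6 + 0/6)) = -2 + (2 + (3*(⅙) + 0*(⅙))) = -2 + (2 + (½ + 0)) = -2 + (2 + ½) = -2 + 5/2 = ½ ≈ 0.50000)
((K + G)²)³ = ((½ - 1)²)³ = ((-½)²)³ = (¼)³ = 1/64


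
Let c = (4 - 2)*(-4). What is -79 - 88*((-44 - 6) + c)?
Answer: 5025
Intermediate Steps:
c = -8 (c = 2*(-4) = -8)
-79 - 88*((-44 - 6) + c) = -79 - 88*((-44 - 6) - 8) = -79 - 88*(-50 - 8) = -79 - 88*(-58) = -79 + 5104 = 5025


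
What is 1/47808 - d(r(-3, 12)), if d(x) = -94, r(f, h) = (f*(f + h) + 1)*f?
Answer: 4493953/47808 ≈ 94.000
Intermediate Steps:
r(f, h) = f*(1 + f*(f + h)) (r(f, h) = (1 + f*(f + h))*f = f*(1 + f*(f + h)))
1/47808 - d(r(-3, 12)) = 1/47808 - 1*(-94) = 1/47808 + 94 = 4493953/47808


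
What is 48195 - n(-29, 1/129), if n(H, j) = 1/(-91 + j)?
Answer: 565713039/11738 ≈ 48195.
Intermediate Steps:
48195 - n(-29, 1/129) = 48195 - 1/(-91 + 1/129) = 48195 - 1/(-11738/129) = 48195 - 1*(-129/11738) = 48195 + 129/11738 = 565713039/11738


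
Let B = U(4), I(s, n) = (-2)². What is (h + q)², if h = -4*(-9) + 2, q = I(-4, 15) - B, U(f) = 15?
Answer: 729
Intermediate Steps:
I(s, n) = 4
B = 15
q = -11 (q = 4 - 1*15 = 4 - 15 = -11)
h = 38 (h = 36 + 2 = 38)
(h + q)² = (38 - 11)² = 27² = 729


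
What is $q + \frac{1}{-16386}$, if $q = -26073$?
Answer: $- \frac{427232179}{16386} \approx -26073.0$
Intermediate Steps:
$q + \frac{1}{-16386} = -26073 + \frac{1}{-16386} = -26073 - \frac{1}{16386} = - \frac{427232179}{16386}$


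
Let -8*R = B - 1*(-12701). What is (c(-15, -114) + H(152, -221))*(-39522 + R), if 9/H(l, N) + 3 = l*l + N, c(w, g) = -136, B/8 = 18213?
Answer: 1476739934851/183040 ≈ 8.0679e+6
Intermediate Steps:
B = 145704 (B = 8*18213 = 145704)
H(l, N) = 9/(-3 + N + l**2) (H(l, N) = 9/(-3 + (l*l + N)) = 9/(-3 + (l**2 + N)) = 9/(-3 + (N + l**2)) = 9/(-3 + N + l**2))
R = -158405/8 (R = -(145704 - 1*(-12701))/8 = -(145704 + 12701)/8 = -1/8*158405 = -158405/8 ≈ -19801.)
(c(-15, -114) + H(152, -221))*(-39522 + R) = (-136 + 9/(-3 - 221 + 152**2))*(-39522 - 158405/8) = (-136 + 9/(-3 - 221 + 23104))*(-474581/8) = (-136 + 9/22880)*(-474581/8) = -3111671/22880*(-474581/8) = 1476739934851/183040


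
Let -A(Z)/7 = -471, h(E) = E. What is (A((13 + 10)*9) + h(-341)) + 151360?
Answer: 154316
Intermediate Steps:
A(Z) = 3297 (A(Z) = -7*(-471) = 3297)
(A((13 + 10)*9) + h(-341)) + 151360 = (3297 - 341) + 151360 = 2956 + 151360 = 154316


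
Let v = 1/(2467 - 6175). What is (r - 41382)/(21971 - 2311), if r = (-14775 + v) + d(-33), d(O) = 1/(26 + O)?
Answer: -1457614807/510294960 ≈ -2.8564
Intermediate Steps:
v = -1/3708 (v = 1/(-3708) = -1/3708 ≈ -0.00026969)
r = -383503615/25956 (r = (-14775 - 1/3708) + 1/(26 - 33) = -54785701/3708 + 1/(-7) = -54785701/3708 - ⅐ = -383503615/25956 ≈ -14775.)
(r - 41382)/(21971 - 2311) = (-383503615/25956 - 41382)/(21971 - 2311) = -1457614807/25956/19660 = -1457614807/25956*1/19660 = -1457614807/510294960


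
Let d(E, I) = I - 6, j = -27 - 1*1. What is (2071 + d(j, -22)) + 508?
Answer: 2551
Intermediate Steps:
j = -28 (j = -27 - 1 = -28)
d(E, I) = -6 + I
(2071 + d(j, -22)) + 508 = (2071 + (-6 - 22)) + 508 = (2071 - 28) + 508 = 2043 + 508 = 2551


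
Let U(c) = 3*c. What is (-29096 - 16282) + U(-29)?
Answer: -45465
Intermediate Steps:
(-29096 - 16282) + U(-29) = (-29096 - 16282) + 3*(-29) = -45378 - 87 = -45465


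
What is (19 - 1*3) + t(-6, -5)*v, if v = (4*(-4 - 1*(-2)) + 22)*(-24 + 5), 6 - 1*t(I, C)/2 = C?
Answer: -5836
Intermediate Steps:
t(I, C) = 12 - 2*C
v = -266 (v = (4*(-4 + 2) + 22)*(-19) = (4*(-2) + 22)*(-19) = (-8 + 22)*(-19) = 14*(-19) = -266)
(19 - 1*3) + t(-6, -5)*v = (19 - 1*3) + (12 - 2*(-5))*(-266) = (19 - 3) + (12 + 10)*(-266) = 16 + 22*(-266) = 16 - 5852 = -5836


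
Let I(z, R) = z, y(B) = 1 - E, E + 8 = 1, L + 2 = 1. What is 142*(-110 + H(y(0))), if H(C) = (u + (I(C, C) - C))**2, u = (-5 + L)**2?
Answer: 168412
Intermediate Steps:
L = -1 (L = -2 + 1 = -1)
E = -7 (E = -8 + 1 = -7)
y(B) = 8 (y(B) = 1 - 1*(-7) = 1 + 7 = 8)
u = 36 (u = (-5 - 1)**2 = (-6)**2 = 36)
H(C) = 1296 (H(C) = (36 + (C - C))**2 = (36 + 0)**2 = 36**2 = 1296)
142*(-110 + H(y(0))) = 142*(-110 + 1296) = 142*1186 = 168412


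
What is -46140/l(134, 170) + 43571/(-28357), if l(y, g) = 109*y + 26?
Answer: -486480713/103729906 ≈ -4.6899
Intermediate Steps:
l(y, g) = 26 + 109*y
-46140/l(134, 170) + 43571/(-28357) = -46140/(26 + 109*134) + 43571/(-28357) = -46140/(26 + 14606) + 43571*(-1/28357) = -46140/14632 - 43571/28357 = -46140*1/14632 - 43571/28357 = -11535/3658 - 43571/28357 = -486480713/103729906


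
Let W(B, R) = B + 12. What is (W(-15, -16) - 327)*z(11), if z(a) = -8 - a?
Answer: 6270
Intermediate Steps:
W(B, R) = 12 + B
(W(-15, -16) - 327)*z(11) = ((12 - 15) - 327)*(-8 - 1*11) = (-3 - 327)*(-8 - 11) = -330*(-19) = 6270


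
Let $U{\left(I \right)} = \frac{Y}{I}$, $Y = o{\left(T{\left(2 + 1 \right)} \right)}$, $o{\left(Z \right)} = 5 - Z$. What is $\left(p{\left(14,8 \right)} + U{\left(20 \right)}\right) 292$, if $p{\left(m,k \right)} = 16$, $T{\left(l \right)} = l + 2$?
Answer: $4672$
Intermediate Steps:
$T{\left(l \right)} = 2 + l$
$Y = 0$ ($Y = 5 - \left(2 + \left(2 + 1\right)\right) = 5 - \left(2 + 3\right) = 5 - 5 = 0$)
$U{\left(I \right)} = 0$ ($U{\left(I \right)} = \frac{0}{I} = 0$)
$\left(p{\left(14,8 \right)} + U{\left(20 \right)}\right) 292 = \left(16 + 0\right) 292 = 16 \cdot 292 = 4672$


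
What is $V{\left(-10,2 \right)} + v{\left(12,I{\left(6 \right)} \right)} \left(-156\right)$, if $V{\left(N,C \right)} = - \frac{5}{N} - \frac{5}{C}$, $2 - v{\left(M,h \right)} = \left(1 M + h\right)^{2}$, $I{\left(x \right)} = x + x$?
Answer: $89542$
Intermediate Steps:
$I{\left(x \right)} = 2 x$
$v{\left(M,h \right)} = 2 - \left(M + h\right)^{2}$ ($v{\left(M,h \right)} = 2 - \left(1 M + h\right)^{2} = 2 - \left(M + h\right)^{2}$)
$V{\left(N,C \right)} = - \frac{5}{C} - \frac{5}{N}$
$V{\left(-10,2 \right)} + v{\left(12,I{\left(6 \right)} \right)} \left(-156\right) = \left(- \frac{5}{2} - \frac{5}{-10}\right) + \left(2 - \left(12 + 2 \cdot 6\right)^{2}\right) \left(-156\right) = \left(\left(-5\right) \frac{1}{2} - - \frac{1}{2}\right) + \left(2 - \left(12 + 12\right)^{2}\right) \left(-156\right) = \left(- \frac{5}{2} + \frac{1}{2}\right) + \left(2 - 24^{2}\right) \left(-156\right) = -2 + \left(2 - 576\right) \left(-156\right) = -2 - -89544 = -2 + 89544 = 89542$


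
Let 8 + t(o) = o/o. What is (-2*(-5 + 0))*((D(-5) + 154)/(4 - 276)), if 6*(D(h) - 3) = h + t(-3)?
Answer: -775/136 ≈ -5.6985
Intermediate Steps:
t(o) = -7 (t(o) = -8 + o/o = -8 + 1 = -7)
D(h) = 11/6 + h/6 (D(h) = 3 + (h - 7)/6 = 3 + (-7 + h)/6 = 3 + (-7/6 + h/6) = 11/6 + h/6)
(-2*(-5 + 0))*((D(-5) + 154)/(4 - 276)) = (-2*(-5 + 0))*(((11/6 + (⅙)*(-5)) + 154)/(4 - 276)) = (-2*(-5))*(((11/6 - ⅚) + 154)/(-272)) = 10*((1 + 154)*(-1/272)) = 10*(155*(-1/272)) = 10*(-155/272) = -775/136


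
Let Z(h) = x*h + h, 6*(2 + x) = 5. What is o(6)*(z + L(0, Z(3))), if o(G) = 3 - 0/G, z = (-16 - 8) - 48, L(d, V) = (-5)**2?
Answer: -141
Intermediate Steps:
x = -7/6 (x = -2 + (1/6)*5 = -2 + 5/6 = -7/6 ≈ -1.1667)
Z(h) = -h/6 (Z(h) = -7*h/6 + h = -h/6)
L(d, V) = 25
z = -72 (z = -24 - 48 = -72)
o(G) = 3 (o(G) = 3 - 1*0 = 3 + 0 = 3)
o(6)*(z + L(0, Z(3))) = 3*(-72 + 25) = 3*(-47) = -141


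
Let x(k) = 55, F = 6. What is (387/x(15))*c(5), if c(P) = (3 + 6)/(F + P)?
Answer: 3483/605 ≈ 5.7570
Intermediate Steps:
c(P) = 9/(6 + P) (c(P) = (3 + 6)/(6 + P) = 9/(6 + P))
(387/x(15))*c(5) = (387/55)*(9/(6 + 5)) = (387*(1/55))*(9/11) = 387*(9*(1/11))/55 = (387/55)*(9/11) = 3483/605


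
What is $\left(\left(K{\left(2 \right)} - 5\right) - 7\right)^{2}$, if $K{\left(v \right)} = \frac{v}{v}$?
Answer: $121$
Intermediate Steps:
$K{\left(v \right)} = 1$
$\left(\left(K{\left(2 \right)} - 5\right) - 7\right)^{2} = \left(\left(1 - 5\right) - 7\right)^{2} = \left(-4 - 7\right)^{2} = \left(-11\right)^{2} = 121$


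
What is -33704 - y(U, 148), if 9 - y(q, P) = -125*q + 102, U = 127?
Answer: -49486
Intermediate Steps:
y(q, P) = -93 + 125*q (y(q, P) = 9 - (-125*q + 102) = 9 - (102 - 125*q) = 9 + (-102 + 125*q) = -93 + 125*q)
-33704 - y(U, 148) = -33704 - (-93 + 125*127) = -33704 - (-93 + 15875) = -33704 - 1*15782 = -33704 - 15782 = -49486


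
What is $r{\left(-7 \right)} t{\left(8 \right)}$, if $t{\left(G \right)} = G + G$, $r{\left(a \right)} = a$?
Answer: $-112$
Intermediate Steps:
$t{\left(G \right)} = 2 G$
$r{\left(-7 \right)} t{\left(8 \right)} = - 7 \cdot 2 \cdot 8 = \left(-7\right) 16 = -112$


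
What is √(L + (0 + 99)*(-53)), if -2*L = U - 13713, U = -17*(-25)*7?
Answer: √122 ≈ 11.045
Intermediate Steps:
U = 2975 (U = 425*7 = 2975)
L = 5369 (L = -(2975 - 13713)/2 = -½*(-10738) = 5369)
√(L + (0 + 99)*(-53)) = √(5369 + (0 + 99)*(-53)) = √(5369 + 99*(-53)) = √(5369 - 5247) = √122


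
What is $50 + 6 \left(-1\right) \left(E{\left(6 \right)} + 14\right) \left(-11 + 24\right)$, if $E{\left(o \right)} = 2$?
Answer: $-1198$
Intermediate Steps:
$50 + 6 \left(-1\right) \left(E{\left(6 \right)} + 14\right) \left(-11 + 24\right) = 50 + 6 \left(-1\right) \left(2 + 14\right) \left(-11 + 24\right) = 50 - 6 \cdot 16 \cdot 13 = 50 - 1248 = -1198$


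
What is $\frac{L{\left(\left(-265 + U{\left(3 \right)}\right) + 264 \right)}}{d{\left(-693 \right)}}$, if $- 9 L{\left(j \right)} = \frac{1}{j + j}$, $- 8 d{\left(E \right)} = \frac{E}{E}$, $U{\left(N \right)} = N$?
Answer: $\frac{2}{9} \approx 0.22222$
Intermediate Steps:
$d{\left(E \right)} = - \frac{1}{8}$ ($d{\left(E \right)} = - \frac{E \frac{1}{E}}{8} = \left(- \frac{1}{8}\right) 1 = - \frac{1}{8}$)
$L{\left(j \right)} = - \frac{1}{18 j}$ ($L{\left(j \right)} = - \frac{1}{9 \left(j + j\right)} = - \frac{1}{9 \cdot 2 j} = - \frac{\frac{1}{2} \frac{1}{j}}{9} = - \frac{1}{18 j}$)
$\frac{L{\left(\left(-265 + U{\left(3 \right)}\right) + 264 \right)}}{d{\left(-693 \right)}} = \frac{\left(- \frac{1}{18}\right) \frac{1}{\left(-265 + 3\right) + 264}}{- \frac{1}{8}} = - \frac{1}{18 \left(-262 + 264\right)} \left(-8\right) = - \frac{1}{18 \cdot 2} \left(-8\right) = \left(- \frac{1}{18}\right) \frac{1}{2} \left(-8\right) = \left(- \frac{1}{36}\right) \left(-8\right) = \frac{2}{9}$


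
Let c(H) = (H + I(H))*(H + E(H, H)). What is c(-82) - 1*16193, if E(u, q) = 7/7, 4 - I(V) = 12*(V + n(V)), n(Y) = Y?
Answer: -169283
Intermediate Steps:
I(V) = 4 - 24*V (I(V) = 4 - 12*(V + V) = 4 - 12*2*V = 4 - 24*V)
E(u, q) = 1 (E(u, q) = 7*(⅐) = 1)
c(H) = (1 + H)*(4 - 23*H) (c(H) = (H + (4 - 24*H))*(H + 1) = (4 - 23*H)*(1 + H) = (1 + H)*(4 - 23*H))
c(-82) - 1*16193 = (4 - 23*(-82)² - 19*(-82)) - 1*16193 = (4 - 23*6724 + 1558) - 16193 = (4 - 154652 + 1558) - 16193 = -153090 - 16193 = -169283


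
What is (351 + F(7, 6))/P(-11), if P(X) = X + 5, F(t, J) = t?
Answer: -179/3 ≈ -59.667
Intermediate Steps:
P(X) = 5 + X
(351 + F(7, 6))/P(-11) = (351 + 7)/(5 - 11) = 358/(-6) = 358*(-⅙) = -179/3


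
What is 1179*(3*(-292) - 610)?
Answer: -1751994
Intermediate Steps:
1179*(3*(-292) - 610) = 1179*(-876 - 610) = 1179*(-1486) = -1751994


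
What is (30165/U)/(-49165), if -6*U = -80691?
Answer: -12066/264478201 ≈ -4.5622e-5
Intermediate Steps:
U = 26897/2 (U = -⅙*(-80691) = 26897/2 ≈ 13449.)
(30165/U)/(-49165) = (30165/(26897/2))/(-49165) = (30165*(2/26897))*(-1/49165) = (60330/26897)*(-1/49165) = -12066/264478201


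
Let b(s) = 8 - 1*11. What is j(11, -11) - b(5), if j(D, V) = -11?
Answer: -8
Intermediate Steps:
b(s) = -3 (b(s) = 8 - 11 = -3)
j(11, -11) - b(5) = -11 - 1*(-3) = -11 + 3 = -8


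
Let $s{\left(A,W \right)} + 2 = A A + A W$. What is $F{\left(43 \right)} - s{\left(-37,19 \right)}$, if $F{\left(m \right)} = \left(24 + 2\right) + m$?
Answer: $-595$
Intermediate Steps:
$s{\left(A,W \right)} = -2 + A^{2} + A W$ ($s{\left(A,W \right)} = -2 + \left(A A + A W\right) = -2 + \left(A^{2} + A W\right) = -2 + A^{2} + A W$)
$F{\left(m \right)} = 26 + m$
$F{\left(43 \right)} - s{\left(-37,19 \right)} = \left(26 + 43\right) - \left(-2 + \left(-37\right)^{2} - 703\right) = 69 - \left(-2 + 1369 - 703\right) = 69 - 664 = -595$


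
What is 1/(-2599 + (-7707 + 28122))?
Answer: 1/17816 ≈ 5.6129e-5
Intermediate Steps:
1/(-2599 + (-7707 + 28122)) = 1/(-2599 + 20415) = 1/17816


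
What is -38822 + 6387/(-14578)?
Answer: -565953503/14578 ≈ -38822.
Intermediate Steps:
-38822 + 6387/(-14578) = -38822 + 6387*(-1/14578) = -38822 - 6387/14578 = -565953503/14578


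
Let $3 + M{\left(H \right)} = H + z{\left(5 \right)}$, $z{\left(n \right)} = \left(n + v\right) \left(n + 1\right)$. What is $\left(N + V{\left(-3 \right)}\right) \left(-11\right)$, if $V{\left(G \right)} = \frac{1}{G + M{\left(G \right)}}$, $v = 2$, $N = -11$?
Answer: $\frac{362}{3} \approx 120.67$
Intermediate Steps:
$z{\left(n \right)} = \left(1 + n\right) \left(2 + n\right)$ ($z{\left(n \right)} = \left(n + 2\right) \left(n + 1\right) = \left(2 + n\right) \left(1 + n\right) = \left(1 + n\right) \left(2 + n\right)$)
$M{\left(H \right)} = 39 + H$ ($M{\left(H \right)} = -3 + \left(H + \left(2 + 5^{2} + 3 \cdot 5\right)\right) = -3 + \left(H + \left(2 + 25 + 15\right)\right) = -3 + \left(H + 42\right) = -3 + \left(42 + H\right) = 39 + H$)
$V{\left(G \right)} = \frac{1}{39 + 2 G}$ ($V{\left(G \right)} = \frac{1}{G + \left(39 + G\right)} = \frac{1}{39 + 2 G}$)
$\left(N + V{\left(-3 \right)}\right) \left(-11\right) = \left(-11 + \frac{1}{39 + 2 \left(-3\right)}\right) \left(-11\right) = \left(-11 + \frac{1}{39 - 6}\right) \left(-11\right) = \left(-11 + \frac{1}{33}\right) \left(-11\right) = \left(- \frac{362}{33}\right) \left(-11\right) = \frac{362}{3}$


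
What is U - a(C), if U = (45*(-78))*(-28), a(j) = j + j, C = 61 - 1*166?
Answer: 98490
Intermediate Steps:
C = -105 (C = 61 - 166 = -105)
a(j) = 2*j
U = 98280 (U = -3510*(-28) = 98280)
U - a(C) = 98280 - 2*(-105) = 98280 - 1*(-210) = 98280 + 210 = 98490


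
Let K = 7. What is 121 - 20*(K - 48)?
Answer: 941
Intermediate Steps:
121 - 20*(K - 48) = 121 - 20*(7 - 48) = 121 - 20*(-41) = 121 + 820 = 941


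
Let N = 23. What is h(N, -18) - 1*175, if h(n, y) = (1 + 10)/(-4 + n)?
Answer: -3314/19 ≈ -174.42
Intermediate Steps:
h(n, y) = 11/(-4 + n)
h(N, -18) - 1*175 = 11/(-4 + 23) - 1*175 = 11/19 - 175 = -3314/19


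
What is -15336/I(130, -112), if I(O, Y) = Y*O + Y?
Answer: 1917/1834 ≈ 1.0453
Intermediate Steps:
I(O, Y) = Y + O*Y (I(O, Y) = O*Y + Y = Y + O*Y)
-15336/I(130, -112) = -15336*(-1/(112*(1 + 130))) = -15336/((-112*131)) = -15336/(-14672) = -15336*(-1/14672) = 1917/1834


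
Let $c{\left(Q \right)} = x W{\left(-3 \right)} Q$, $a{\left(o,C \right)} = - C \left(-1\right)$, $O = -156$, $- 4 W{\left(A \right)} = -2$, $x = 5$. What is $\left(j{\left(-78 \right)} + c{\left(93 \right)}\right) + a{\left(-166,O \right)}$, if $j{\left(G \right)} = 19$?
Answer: $\frac{191}{2} \approx 95.5$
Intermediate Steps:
$W{\left(A \right)} = \frac{1}{2}$ ($W{\left(A \right)} = \left(- \frac{1}{4}\right) \left(-2\right) = \frac{1}{2}$)
$a{\left(o,C \right)} = C$
$c{\left(Q \right)} = \frac{5 Q}{2}$ ($c{\left(Q \right)} = 5 \cdot \frac{1}{2} Q = \frac{5 Q}{2}$)
$\left(j{\left(-78 \right)} + c{\left(93 \right)}\right) + a{\left(-166,O \right)} = \left(19 + \frac{5}{2} \cdot 93\right) - 156 = \left(19 + \frac{465}{2}\right) - 156 = \frac{503}{2} - 156 = \frac{191}{2}$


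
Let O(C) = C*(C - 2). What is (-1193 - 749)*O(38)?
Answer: -2656656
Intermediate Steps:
O(C) = C*(-2 + C)
(-1193 - 749)*O(38) = (-1193 - 749)*(38*(-2 + 38)) = -73796*36 = -1942*1368 = -2656656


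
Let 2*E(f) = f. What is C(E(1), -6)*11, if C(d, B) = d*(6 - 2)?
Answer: 22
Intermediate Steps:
E(f) = f/2
C(d, B) = 4*d (C(d, B) = d*4 = 4*d)
C(E(1), -6)*11 = (4*((1/2)*1))*11 = (4*(1/2))*11 = 2*11 = 22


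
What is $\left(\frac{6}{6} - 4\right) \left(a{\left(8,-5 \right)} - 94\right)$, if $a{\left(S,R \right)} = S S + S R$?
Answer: $210$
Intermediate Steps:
$a{\left(S,R \right)} = S^{2} + R S$
$\left(\frac{6}{6} - 4\right) \left(a{\left(8,-5 \right)} - 94\right) = \left(\frac{6}{6} - 4\right) \left(8 \left(-5 + 8\right) - 94\right) = \left(6 \cdot \frac{1}{6} - 4\right) \left(8 \cdot 3 - 94\right) = \left(1 - 4\right) \left(24 - 94\right) = \left(-3\right) \left(-70\right) = 210$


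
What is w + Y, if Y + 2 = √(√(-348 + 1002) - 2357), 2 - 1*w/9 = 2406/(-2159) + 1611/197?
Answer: -20232335/425323 + I*√(2357 - √654) ≈ -47.569 + 48.285*I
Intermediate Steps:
w = -19381689/425323 (w = 18 - 9*(2406/(-2159) + 1611/197) = 18 - 9*(2406*(-1/2159) + 1611*(1/197)) = 18 - 9*(-2406/2159 + 1611/197) = 18 - 9*3004167/425323 = 18 - 27037503/425323 = -19381689/425323 ≈ -45.569)
Y = -2 + √(-2357 + √654) (Y = -2 + √(√(-348 + 1002) - 2357) = -2 + √(√654 - 2357) = -2 + √(-2357 + √654) ≈ -2.0 + 48.285*I)
w + Y = -19381689/425323 + (-2 + I*√(2357 - √654)) = -20232335/425323 + I*√(2357 - √654)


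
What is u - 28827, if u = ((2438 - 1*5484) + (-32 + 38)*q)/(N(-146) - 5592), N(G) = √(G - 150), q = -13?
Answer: -112678091139/3908845 + 781*I*√74/3908845 ≈ -28826.0 + 0.0017188*I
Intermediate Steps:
N(G) = √(-150 + G)
u = -3124/(-5592 + 2*I*√74) (u = ((2438 - 1*5484) + (-32 + 38)*(-13))/(√(-150 - 146) - 5592) = ((2438 - 5484) + 6*(-13))/(√(-296) - 5592) = (-3046 - 78)/(2*I*√74 - 5592) = -3124/(-5592 + 2*I*√74) ≈ 0.55865 + 0.0017188*I)
u - 28827 = (2183676/3908845 + 781*I*√74/3908845) - 28827 = -112678091139/3908845 + 781*I*√74/3908845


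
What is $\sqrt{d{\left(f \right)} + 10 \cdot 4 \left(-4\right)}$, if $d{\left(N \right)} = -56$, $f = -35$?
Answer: $6 i \sqrt{6} \approx 14.697 i$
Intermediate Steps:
$\sqrt{d{\left(f \right)} + 10 \cdot 4 \left(-4\right)} = \sqrt{-56 + 10 \cdot 4 \left(-4\right)} = \sqrt{-56 + 40 \left(-4\right)} = \sqrt{-56 - 160} = \sqrt{-216} = 6 i \sqrt{6}$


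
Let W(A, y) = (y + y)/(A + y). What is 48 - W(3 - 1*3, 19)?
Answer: 46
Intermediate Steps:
W(A, y) = 2*y/(A + y) (W(A, y) = (2*y)/(A + y) = 2*y/(A + y))
48 - W(3 - 1*3, 19) = 48 - 2*19/((3 - 1*3) + 19) = 48 - 2*19/((3 - 3) + 19) = 48 - 2*19/(0 + 19) = 48 - 2*19/19 = 48 - 1*2 = 48 - 2 = 46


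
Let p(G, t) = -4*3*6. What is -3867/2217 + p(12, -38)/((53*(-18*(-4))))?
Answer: -69056/39167 ≈ -1.7631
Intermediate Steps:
p(G, t) = -72 (p(G, t) = -12*6 = -72)
-3867/2217 + p(12, -38)/((53*(-18*(-4)))) = -3867/2217 - 72/(53*(-18*(-4))) = -3867*1/2217 - 72/(53*72) = -1289/739 - 72/3816 = -1289/739 - 72*1/3816 = -1289/739 - 1/53 = -69056/39167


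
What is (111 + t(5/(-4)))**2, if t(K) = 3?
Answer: 12996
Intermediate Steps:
(111 + t(5/(-4)))**2 = (111 + 3)**2 = 114**2 = 12996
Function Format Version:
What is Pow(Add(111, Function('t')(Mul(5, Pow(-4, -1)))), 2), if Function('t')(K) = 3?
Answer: 12996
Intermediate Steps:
Pow(Add(111, Function('t')(Mul(5, Pow(-4, -1)))), 2) = Pow(Add(111, 3), 2) = Pow(114, 2) = 12996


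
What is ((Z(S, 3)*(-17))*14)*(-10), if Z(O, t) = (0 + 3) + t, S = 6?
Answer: 14280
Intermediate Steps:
Z(O, t) = 3 + t
((Z(S, 3)*(-17))*14)*(-10) = (((3 + 3)*(-17))*14)*(-10) = ((6*(-17))*14)*(-10) = -102*14*(-10) = -1428*(-10) = 14280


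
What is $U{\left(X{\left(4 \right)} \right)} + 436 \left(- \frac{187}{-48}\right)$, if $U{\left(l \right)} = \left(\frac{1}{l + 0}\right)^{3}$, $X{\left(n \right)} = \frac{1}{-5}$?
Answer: $\frac{18883}{12} \approx 1573.6$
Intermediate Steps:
$X{\left(n \right)} = - \frac{1}{5}$
$U{\left(l \right)} = \frac{1}{l^{3}}$ ($U{\left(l \right)} = \left(\frac{1}{l}\right)^{3} = \frac{1}{l^{3}}$)
$U{\left(X{\left(4 \right)} \right)} + 436 \left(- \frac{187}{-48}\right) = \frac{1}{- \frac{1}{125}} + 436 \left(- \frac{187}{-48}\right) = -125 + 436 \left(\left(-187\right) \left(- \frac{1}{48}\right)\right) = -125 + 436 \cdot \frac{187}{48} = -125 + \frac{20383}{12} = \frac{18883}{12}$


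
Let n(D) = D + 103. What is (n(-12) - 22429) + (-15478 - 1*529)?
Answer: -38345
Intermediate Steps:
n(D) = 103 + D
(n(-12) - 22429) + (-15478 - 1*529) = ((103 - 12) - 22429) + (-15478 - 1*529) = (91 - 22429) + (-15478 - 529) = -22338 - 16007 = -38345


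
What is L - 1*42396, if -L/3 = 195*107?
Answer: -104991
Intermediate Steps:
L = -62595 (L = -585*107 = -3*20865 = -62595)
L - 1*42396 = -62595 - 1*42396 = -62595 - 42396 = -104991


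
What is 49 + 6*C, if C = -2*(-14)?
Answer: 217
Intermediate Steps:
C = 28
49 + 6*C = 49 + 6*28 = 49 + 168 = 217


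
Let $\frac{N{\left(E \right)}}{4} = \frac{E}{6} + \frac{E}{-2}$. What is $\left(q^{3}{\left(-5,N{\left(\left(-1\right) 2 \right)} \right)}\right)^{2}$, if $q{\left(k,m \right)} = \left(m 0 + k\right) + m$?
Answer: $\frac{117649}{729} \approx 161.38$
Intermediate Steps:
$N{\left(E \right)} = - \frac{4 E}{3}$ ($N{\left(E \right)} = 4 \left(\frac{E}{6} + \frac{E}{-2}\right) = 4 \left(E \frac{1}{6} + E \left(- \frac{1}{2}\right)\right) = 4 \left(\frac{E}{6} - \frac{E}{2}\right) = 4 \left(- \frac{E}{3}\right) = - \frac{4 E}{3}$)
$q{\left(k,m \right)} = k + m$ ($q{\left(k,m \right)} = \left(0 + k\right) + m = k + m$)
$\left(q^{3}{\left(-5,N{\left(\left(-1\right) 2 \right)} \right)}\right)^{2} = \left(\left(-5 - \frac{4 \left(\left(-1\right) 2\right)}{3}\right)^{3}\right)^{2} = \left(\left(-5 - - \frac{8}{3}\right)^{3}\right)^{2} = \left(\left(-5 + \frac{8}{3}\right)^{3}\right)^{2} = \left(\left(- \frac{7}{3}\right)^{3}\right)^{2} = \left(- \frac{343}{27}\right)^{2} = \frac{117649}{729}$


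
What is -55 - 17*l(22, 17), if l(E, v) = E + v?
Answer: -718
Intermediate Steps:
-55 - 17*l(22, 17) = -55 - 17*(22 + 17) = -55 - 17*39 = -55 - 663 = -718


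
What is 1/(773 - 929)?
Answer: -1/156 ≈ -0.0064103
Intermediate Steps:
1/(773 - 929) = 1/(-156) = -1/156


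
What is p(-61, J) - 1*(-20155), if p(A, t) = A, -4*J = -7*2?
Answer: 20094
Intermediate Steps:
J = 7/2 (J = -(-7)*2/4 = -1/4*(-14) = 7/2 ≈ 3.5000)
p(-61, J) - 1*(-20155) = -61 - 1*(-20155) = -61 + 20155 = 20094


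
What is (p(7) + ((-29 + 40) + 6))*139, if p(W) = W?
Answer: 3336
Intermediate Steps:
(p(7) + ((-29 + 40) + 6))*139 = (7 + ((-29 + 40) + 6))*139 = (7 + (11 + 6))*139 = (7 + 17)*139 = 24*139 = 3336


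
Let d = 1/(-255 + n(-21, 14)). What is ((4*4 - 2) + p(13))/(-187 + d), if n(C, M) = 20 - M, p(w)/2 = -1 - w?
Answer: 249/3326 ≈ 0.074865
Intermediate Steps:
p(w) = -2 - 2*w (p(w) = 2*(-1 - w) = -2 - 2*w)
d = -1/249 (d = 1/(-255 + (20 - 1*14)) = 1/(-255 + (20 - 14)) = 1/(-255 + 6) = 1/(-249) = -1/249 ≈ -0.0040161)
((4*4 - 2) + p(13))/(-187 + d) = ((4*4 - 2) + (-2 - 2*13))/(-187 - 1/249) = ((16 - 2) + (-2 - 26))/(-46564/249) = (14 - 28)*(-249/46564) = -14*(-249/46564) = 249/3326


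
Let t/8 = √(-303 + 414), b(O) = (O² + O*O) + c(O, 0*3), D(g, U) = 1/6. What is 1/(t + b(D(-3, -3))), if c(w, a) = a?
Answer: -18/2301695 + 2592*√111/2301695 ≈ 0.011857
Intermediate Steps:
D(g, U) = ⅙
b(O) = 2*O² (b(O) = (O² + O*O) + 0*3 = (O² + O²) + 0 = 2*O² + 0 = 2*O²)
t = 8*√111 (t = 8*√(-303 + 414) = 8*√111 ≈ 84.285)
1/(t + b(D(-3, -3))) = 1/(8*√111 + 2*(⅙)²) = 1/(8*√111 + 2*(1/36)) = 1/(8*√111 + 1/18) = 1/(1/18 + 8*√111)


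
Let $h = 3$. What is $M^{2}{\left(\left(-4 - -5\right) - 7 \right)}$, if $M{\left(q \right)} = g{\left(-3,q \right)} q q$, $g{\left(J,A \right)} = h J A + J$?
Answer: $3370896$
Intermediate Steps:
$g{\left(J,A \right)} = J + 3 A J$ ($g{\left(J,A \right)} = 3 J A + J = 3 A J + J = J + 3 A J$)
$M{\left(q \right)} = q^{2} \left(-3 - 9 q\right)$ ($M{\left(q \right)} = - 3 \left(1 + 3 q\right) q q = \left(-3 - 9 q\right) q q = q \left(-3 - 9 q\right) q = q^{2} \left(-3 - 9 q\right)$)
$M^{2}{\left(\left(-4 - -5\right) - 7 \right)} = \left(\left(\left(-4 - -5\right) - 7\right)^{2} \left(-3 - 9 \left(\left(-4 - -5\right) - 7\right)\right)\right)^{2} = \left(\left(\left(-4 + 5\right) - 7\right)^{2} \left(-3 - 9 \left(\left(-4 + 5\right) - 7\right)\right)\right)^{2} = \left(\left(1 - 7\right)^{2} \left(-3 - 9 \left(1 - 7\right)\right)\right)^{2} = \left(\left(-6\right)^{2} \left(-3 - -54\right)\right)^{2} = \left(36 \left(-3 + 54\right)\right)^{2} = \left(36 \cdot 51\right)^{2} = 1836^{2} = 3370896$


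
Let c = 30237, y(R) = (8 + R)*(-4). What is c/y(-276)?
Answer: 30237/1072 ≈ 28.206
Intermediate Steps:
y(R) = -32 - 4*R
c/y(-276) = 30237/(-32 - 4*(-276)) = 30237/(-32 + 1104) = 30237/1072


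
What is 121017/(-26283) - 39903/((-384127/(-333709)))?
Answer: -116676885677800/3365336647 ≈ -34670.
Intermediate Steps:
121017/(-26283) - 39903/((-384127/(-333709))) = 121017*(-1/26283) - 39903/((-384127*(-1/333709))) = -40339/8761 - 39903/384127/333709 = -40339/8761 - 39903*333709/384127 = -40339/8761 - 13315990227/384127 = -116676885677800/3365336647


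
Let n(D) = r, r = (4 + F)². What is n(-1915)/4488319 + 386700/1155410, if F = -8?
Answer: 173565144386/518584865579 ≈ 0.33469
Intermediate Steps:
r = 16 (r = (4 - 8)² = (-4)² = 16)
n(D) = 16
n(-1915)/4488319 + 386700/1155410 = 16/4488319 + 386700/1155410 = 16*(1/4488319) + 386700*(1/1155410) = 16/4488319 + 38670/115541 = 173565144386/518584865579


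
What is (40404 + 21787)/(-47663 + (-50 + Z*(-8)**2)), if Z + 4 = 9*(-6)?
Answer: -62191/51425 ≈ -1.2094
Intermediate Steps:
Z = -58 (Z = -4 + 9*(-6) = -4 - 54 = -58)
(40404 + 21787)/(-47663 + (-50 + Z*(-8)**2)) = (40404 + 21787)/(-47663 + (-50 - 58*(-8)**2)) = 62191/(-47663 + (-50 - 58*64)) = 62191/(-47663 + (-50 - 3712)) = 62191/(-47663 - 3762) = 62191/(-51425) = 62191*(-1/51425) = -62191/51425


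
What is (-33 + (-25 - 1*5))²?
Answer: 3969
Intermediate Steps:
(-33 + (-25 - 1*5))² = (-33 + (-25 - 5))² = (-33 - 30)² = (-63)² = 3969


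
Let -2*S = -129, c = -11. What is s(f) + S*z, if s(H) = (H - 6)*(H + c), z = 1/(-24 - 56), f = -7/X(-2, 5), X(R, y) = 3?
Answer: 158839/1440 ≈ 110.30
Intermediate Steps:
f = -7/3 ≈ -2.3333
z = -1/80 (z = 1/(-80) = -1/80 ≈ -0.012500)
s(H) = (-11 + H)*(-6 + H) (s(H) = (H - 6)*(H - 11) = (-6 + H)*(-11 + H) = (-11 + H)*(-6 + H))
S = 129/2 (S = -½*(-129) = 129/2 ≈ 64.500)
s(f) + S*z = (66 + (-7/3)² - 17*(-7/3)) + (129/2)*(-1/80) = (66 + 49/9 + 119/3) - 129/160 = 1000/9 - 129/160 = 158839/1440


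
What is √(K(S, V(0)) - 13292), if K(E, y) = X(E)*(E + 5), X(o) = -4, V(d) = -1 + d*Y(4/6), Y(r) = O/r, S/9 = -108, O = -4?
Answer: 4*I*√589 ≈ 97.077*I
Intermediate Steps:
S = -972 (S = 9*(-108) = -972)
Y(r) = -4/r
V(d) = -1 - 6*d (V(d) = -1 + d*(-4/(4/6)) = -1 + d*(-4/(4*(⅙))) = -1 + d*(-4/⅔) = -1 + d*(-4*3/2) = -1 + d*(-6) = -1 - 6*d)
K(E, y) = -20 - 4*E (K(E, y) = -4*(E + 5) = -4*(5 + E) = -20 - 4*E)
√(K(S, V(0)) - 13292) = √((-20 - 4*(-972)) - 13292) = √((-20 + 3888) - 13292) = √(3868 - 13292) = √(-9424) = 4*I*√589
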